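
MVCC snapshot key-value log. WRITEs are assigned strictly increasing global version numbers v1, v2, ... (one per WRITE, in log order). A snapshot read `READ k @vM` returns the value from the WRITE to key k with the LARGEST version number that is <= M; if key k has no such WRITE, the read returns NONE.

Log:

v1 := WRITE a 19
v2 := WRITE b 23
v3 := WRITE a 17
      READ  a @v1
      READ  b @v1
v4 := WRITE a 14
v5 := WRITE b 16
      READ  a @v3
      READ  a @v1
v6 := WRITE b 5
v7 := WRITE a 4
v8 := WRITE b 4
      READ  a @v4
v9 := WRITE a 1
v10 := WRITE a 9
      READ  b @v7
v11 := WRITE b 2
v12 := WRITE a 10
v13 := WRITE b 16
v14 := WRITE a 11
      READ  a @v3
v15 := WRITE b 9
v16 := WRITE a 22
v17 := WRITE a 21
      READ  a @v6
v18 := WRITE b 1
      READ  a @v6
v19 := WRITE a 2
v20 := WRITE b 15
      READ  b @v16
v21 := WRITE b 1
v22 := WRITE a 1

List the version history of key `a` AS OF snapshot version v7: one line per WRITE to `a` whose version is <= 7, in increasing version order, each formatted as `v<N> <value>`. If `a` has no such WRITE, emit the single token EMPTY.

Answer: v1 19
v3 17
v4 14
v7 4

Derivation:
Scan writes for key=a with version <= 7:
  v1 WRITE a 19 -> keep
  v2 WRITE b 23 -> skip
  v3 WRITE a 17 -> keep
  v4 WRITE a 14 -> keep
  v5 WRITE b 16 -> skip
  v6 WRITE b 5 -> skip
  v7 WRITE a 4 -> keep
  v8 WRITE b 4 -> skip
  v9 WRITE a 1 -> drop (> snap)
  v10 WRITE a 9 -> drop (> snap)
  v11 WRITE b 2 -> skip
  v12 WRITE a 10 -> drop (> snap)
  v13 WRITE b 16 -> skip
  v14 WRITE a 11 -> drop (> snap)
  v15 WRITE b 9 -> skip
  v16 WRITE a 22 -> drop (> snap)
  v17 WRITE a 21 -> drop (> snap)
  v18 WRITE b 1 -> skip
  v19 WRITE a 2 -> drop (> snap)
  v20 WRITE b 15 -> skip
  v21 WRITE b 1 -> skip
  v22 WRITE a 1 -> drop (> snap)
Collected: [(1, 19), (3, 17), (4, 14), (7, 4)]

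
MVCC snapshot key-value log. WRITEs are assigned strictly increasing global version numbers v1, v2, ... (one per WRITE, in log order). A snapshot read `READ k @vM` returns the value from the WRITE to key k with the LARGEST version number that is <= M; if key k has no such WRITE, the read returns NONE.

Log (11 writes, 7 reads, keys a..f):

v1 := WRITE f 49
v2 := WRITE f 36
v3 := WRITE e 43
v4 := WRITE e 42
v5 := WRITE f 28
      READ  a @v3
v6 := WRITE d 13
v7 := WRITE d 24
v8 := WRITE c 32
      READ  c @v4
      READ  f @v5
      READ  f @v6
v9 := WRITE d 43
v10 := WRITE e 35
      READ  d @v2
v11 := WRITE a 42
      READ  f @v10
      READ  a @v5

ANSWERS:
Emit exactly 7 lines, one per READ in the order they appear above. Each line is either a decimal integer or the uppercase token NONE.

v1: WRITE f=49  (f history now [(1, 49)])
v2: WRITE f=36  (f history now [(1, 49), (2, 36)])
v3: WRITE e=43  (e history now [(3, 43)])
v4: WRITE e=42  (e history now [(3, 43), (4, 42)])
v5: WRITE f=28  (f history now [(1, 49), (2, 36), (5, 28)])
READ a @v3: history=[] -> no version <= 3 -> NONE
v6: WRITE d=13  (d history now [(6, 13)])
v7: WRITE d=24  (d history now [(6, 13), (7, 24)])
v8: WRITE c=32  (c history now [(8, 32)])
READ c @v4: history=[(8, 32)] -> no version <= 4 -> NONE
READ f @v5: history=[(1, 49), (2, 36), (5, 28)] -> pick v5 -> 28
READ f @v6: history=[(1, 49), (2, 36), (5, 28)] -> pick v5 -> 28
v9: WRITE d=43  (d history now [(6, 13), (7, 24), (9, 43)])
v10: WRITE e=35  (e history now [(3, 43), (4, 42), (10, 35)])
READ d @v2: history=[(6, 13), (7, 24), (9, 43)] -> no version <= 2 -> NONE
v11: WRITE a=42  (a history now [(11, 42)])
READ f @v10: history=[(1, 49), (2, 36), (5, 28)] -> pick v5 -> 28
READ a @v5: history=[(11, 42)] -> no version <= 5 -> NONE

Answer: NONE
NONE
28
28
NONE
28
NONE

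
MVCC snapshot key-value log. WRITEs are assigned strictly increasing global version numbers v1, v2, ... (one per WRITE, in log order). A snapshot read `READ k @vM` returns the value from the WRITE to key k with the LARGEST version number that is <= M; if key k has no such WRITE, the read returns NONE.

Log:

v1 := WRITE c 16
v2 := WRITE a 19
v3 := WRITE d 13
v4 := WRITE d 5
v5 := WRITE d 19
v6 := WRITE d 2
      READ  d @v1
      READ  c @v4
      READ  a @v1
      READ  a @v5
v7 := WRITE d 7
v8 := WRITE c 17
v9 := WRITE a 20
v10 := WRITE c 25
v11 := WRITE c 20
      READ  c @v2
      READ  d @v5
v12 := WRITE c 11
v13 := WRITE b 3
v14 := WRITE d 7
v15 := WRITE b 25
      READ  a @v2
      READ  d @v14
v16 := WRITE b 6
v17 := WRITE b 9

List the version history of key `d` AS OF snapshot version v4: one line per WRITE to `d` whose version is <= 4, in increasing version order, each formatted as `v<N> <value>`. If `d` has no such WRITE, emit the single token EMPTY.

Answer: v3 13
v4 5

Derivation:
Scan writes for key=d with version <= 4:
  v1 WRITE c 16 -> skip
  v2 WRITE a 19 -> skip
  v3 WRITE d 13 -> keep
  v4 WRITE d 5 -> keep
  v5 WRITE d 19 -> drop (> snap)
  v6 WRITE d 2 -> drop (> snap)
  v7 WRITE d 7 -> drop (> snap)
  v8 WRITE c 17 -> skip
  v9 WRITE a 20 -> skip
  v10 WRITE c 25 -> skip
  v11 WRITE c 20 -> skip
  v12 WRITE c 11 -> skip
  v13 WRITE b 3 -> skip
  v14 WRITE d 7 -> drop (> snap)
  v15 WRITE b 25 -> skip
  v16 WRITE b 6 -> skip
  v17 WRITE b 9 -> skip
Collected: [(3, 13), (4, 5)]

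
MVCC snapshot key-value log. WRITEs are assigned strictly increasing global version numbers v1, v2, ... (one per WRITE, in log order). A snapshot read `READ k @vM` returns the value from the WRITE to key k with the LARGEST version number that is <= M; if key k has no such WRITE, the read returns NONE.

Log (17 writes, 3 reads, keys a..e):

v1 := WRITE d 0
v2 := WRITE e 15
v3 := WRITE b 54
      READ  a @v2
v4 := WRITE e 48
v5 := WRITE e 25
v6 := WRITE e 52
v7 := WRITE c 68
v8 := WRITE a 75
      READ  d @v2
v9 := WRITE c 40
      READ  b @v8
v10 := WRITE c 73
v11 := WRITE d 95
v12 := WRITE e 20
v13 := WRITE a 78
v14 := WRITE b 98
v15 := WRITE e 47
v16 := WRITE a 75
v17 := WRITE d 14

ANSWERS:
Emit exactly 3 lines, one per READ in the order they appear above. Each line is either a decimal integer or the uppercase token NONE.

Answer: NONE
0
54

Derivation:
v1: WRITE d=0  (d history now [(1, 0)])
v2: WRITE e=15  (e history now [(2, 15)])
v3: WRITE b=54  (b history now [(3, 54)])
READ a @v2: history=[] -> no version <= 2 -> NONE
v4: WRITE e=48  (e history now [(2, 15), (4, 48)])
v5: WRITE e=25  (e history now [(2, 15), (4, 48), (5, 25)])
v6: WRITE e=52  (e history now [(2, 15), (4, 48), (5, 25), (6, 52)])
v7: WRITE c=68  (c history now [(7, 68)])
v8: WRITE a=75  (a history now [(8, 75)])
READ d @v2: history=[(1, 0)] -> pick v1 -> 0
v9: WRITE c=40  (c history now [(7, 68), (9, 40)])
READ b @v8: history=[(3, 54)] -> pick v3 -> 54
v10: WRITE c=73  (c history now [(7, 68), (9, 40), (10, 73)])
v11: WRITE d=95  (d history now [(1, 0), (11, 95)])
v12: WRITE e=20  (e history now [(2, 15), (4, 48), (5, 25), (6, 52), (12, 20)])
v13: WRITE a=78  (a history now [(8, 75), (13, 78)])
v14: WRITE b=98  (b history now [(3, 54), (14, 98)])
v15: WRITE e=47  (e history now [(2, 15), (4, 48), (5, 25), (6, 52), (12, 20), (15, 47)])
v16: WRITE a=75  (a history now [(8, 75), (13, 78), (16, 75)])
v17: WRITE d=14  (d history now [(1, 0), (11, 95), (17, 14)])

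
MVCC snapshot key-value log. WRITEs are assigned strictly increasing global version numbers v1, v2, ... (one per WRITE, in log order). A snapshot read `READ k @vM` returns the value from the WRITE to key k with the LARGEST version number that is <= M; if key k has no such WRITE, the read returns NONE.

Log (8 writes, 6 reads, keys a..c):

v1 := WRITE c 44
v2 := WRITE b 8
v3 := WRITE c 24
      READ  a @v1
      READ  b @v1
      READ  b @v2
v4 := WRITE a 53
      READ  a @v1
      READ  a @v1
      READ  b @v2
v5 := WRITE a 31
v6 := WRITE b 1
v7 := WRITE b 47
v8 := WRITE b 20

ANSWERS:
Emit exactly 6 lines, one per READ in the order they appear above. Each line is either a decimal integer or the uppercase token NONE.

v1: WRITE c=44  (c history now [(1, 44)])
v2: WRITE b=8  (b history now [(2, 8)])
v3: WRITE c=24  (c history now [(1, 44), (3, 24)])
READ a @v1: history=[] -> no version <= 1 -> NONE
READ b @v1: history=[(2, 8)] -> no version <= 1 -> NONE
READ b @v2: history=[(2, 8)] -> pick v2 -> 8
v4: WRITE a=53  (a history now [(4, 53)])
READ a @v1: history=[(4, 53)] -> no version <= 1 -> NONE
READ a @v1: history=[(4, 53)] -> no version <= 1 -> NONE
READ b @v2: history=[(2, 8)] -> pick v2 -> 8
v5: WRITE a=31  (a history now [(4, 53), (5, 31)])
v6: WRITE b=1  (b history now [(2, 8), (6, 1)])
v7: WRITE b=47  (b history now [(2, 8), (6, 1), (7, 47)])
v8: WRITE b=20  (b history now [(2, 8), (6, 1), (7, 47), (8, 20)])

Answer: NONE
NONE
8
NONE
NONE
8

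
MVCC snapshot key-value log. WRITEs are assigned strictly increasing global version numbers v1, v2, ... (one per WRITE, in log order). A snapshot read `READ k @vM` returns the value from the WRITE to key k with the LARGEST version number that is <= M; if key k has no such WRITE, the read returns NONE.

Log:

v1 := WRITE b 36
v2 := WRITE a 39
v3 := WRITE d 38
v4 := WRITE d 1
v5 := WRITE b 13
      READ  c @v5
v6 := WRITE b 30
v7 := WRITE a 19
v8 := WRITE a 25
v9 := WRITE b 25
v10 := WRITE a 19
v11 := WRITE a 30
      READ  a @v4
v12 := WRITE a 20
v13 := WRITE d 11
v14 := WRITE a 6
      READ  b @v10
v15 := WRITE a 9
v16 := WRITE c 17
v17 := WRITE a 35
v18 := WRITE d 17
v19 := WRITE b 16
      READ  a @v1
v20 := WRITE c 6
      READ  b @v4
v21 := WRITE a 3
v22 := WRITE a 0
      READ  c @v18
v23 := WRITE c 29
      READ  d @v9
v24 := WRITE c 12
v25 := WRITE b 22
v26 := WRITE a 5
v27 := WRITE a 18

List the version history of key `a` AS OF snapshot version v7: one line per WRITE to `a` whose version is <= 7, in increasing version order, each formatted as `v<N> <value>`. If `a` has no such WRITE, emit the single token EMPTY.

Scan writes for key=a with version <= 7:
  v1 WRITE b 36 -> skip
  v2 WRITE a 39 -> keep
  v3 WRITE d 38 -> skip
  v4 WRITE d 1 -> skip
  v5 WRITE b 13 -> skip
  v6 WRITE b 30 -> skip
  v7 WRITE a 19 -> keep
  v8 WRITE a 25 -> drop (> snap)
  v9 WRITE b 25 -> skip
  v10 WRITE a 19 -> drop (> snap)
  v11 WRITE a 30 -> drop (> snap)
  v12 WRITE a 20 -> drop (> snap)
  v13 WRITE d 11 -> skip
  v14 WRITE a 6 -> drop (> snap)
  v15 WRITE a 9 -> drop (> snap)
  v16 WRITE c 17 -> skip
  v17 WRITE a 35 -> drop (> snap)
  v18 WRITE d 17 -> skip
  v19 WRITE b 16 -> skip
  v20 WRITE c 6 -> skip
  v21 WRITE a 3 -> drop (> snap)
  v22 WRITE a 0 -> drop (> snap)
  v23 WRITE c 29 -> skip
  v24 WRITE c 12 -> skip
  v25 WRITE b 22 -> skip
  v26 WRITE a 5 -> drop (> snap)
  v27 WRITE a 18 -> drop (> snap)
Collected: [(2, 39), (7, 19)]

Answer: v2 39
v7 19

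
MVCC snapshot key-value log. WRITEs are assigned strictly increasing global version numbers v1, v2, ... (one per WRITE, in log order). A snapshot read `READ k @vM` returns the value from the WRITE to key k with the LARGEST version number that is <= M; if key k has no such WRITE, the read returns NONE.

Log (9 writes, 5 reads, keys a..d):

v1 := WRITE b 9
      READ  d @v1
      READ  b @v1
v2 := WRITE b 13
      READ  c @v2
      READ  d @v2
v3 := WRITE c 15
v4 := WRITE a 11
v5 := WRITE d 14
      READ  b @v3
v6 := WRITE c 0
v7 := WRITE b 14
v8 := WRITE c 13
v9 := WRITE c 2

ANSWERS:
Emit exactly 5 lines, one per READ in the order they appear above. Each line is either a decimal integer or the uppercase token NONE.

v1: WRITE b=9  (b history now [(1, 9)])
READ d @v1: history=[] -> no version <= 1 -> NONE
READ b @v1: history=[(1, 9)] -> pick v1 -> 9
v2: WRITE b=13  (b history now [(1, 9), (2, 13)])
READ c @v2: history=[] -> no version <= 2 -> NONE
READ d @v2: history=[] -> no version <= 2 -> NONE
v3: WRITE c=15  (c history now [(3, 15)])
v4: WRITE a=11  (a history now [(4, 11)])
v5: WRITE d=14  (d history now [(5, 14)])
READ b @v3: history=[(1, 9), (2, 13)] -> pick v2 -> 13
v6: WRITE c=0  (c history now [(3, 15), (6, 0)])
v7: WRITE b=14  (b history now [(1, 9), (2, 13), (7, 14)])
v8: WRITE c=13  (c history now [(3, 15), (6, 0), (8, 13)])
v9: WRITE c=2  (c history now [(3, 15), (6, 0), (8, 13), (9, 2)])

Answer: NONE
9
NONE
NONE
13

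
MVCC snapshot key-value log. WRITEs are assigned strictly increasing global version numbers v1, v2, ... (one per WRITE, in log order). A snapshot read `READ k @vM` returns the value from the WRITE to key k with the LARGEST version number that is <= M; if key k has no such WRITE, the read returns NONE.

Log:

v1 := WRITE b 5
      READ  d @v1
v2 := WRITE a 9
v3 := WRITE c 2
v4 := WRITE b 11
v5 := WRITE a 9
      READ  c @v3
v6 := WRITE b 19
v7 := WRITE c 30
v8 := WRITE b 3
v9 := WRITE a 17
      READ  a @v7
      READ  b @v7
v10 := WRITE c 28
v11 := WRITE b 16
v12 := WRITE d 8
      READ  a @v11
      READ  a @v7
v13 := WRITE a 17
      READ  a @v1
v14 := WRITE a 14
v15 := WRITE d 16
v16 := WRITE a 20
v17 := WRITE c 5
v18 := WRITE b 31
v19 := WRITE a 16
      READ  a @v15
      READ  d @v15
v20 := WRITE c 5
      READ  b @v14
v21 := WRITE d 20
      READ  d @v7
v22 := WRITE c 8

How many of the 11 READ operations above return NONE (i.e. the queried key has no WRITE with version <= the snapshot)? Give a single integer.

Answer: 3

Derivation:
v1: WRITE b=5  (b history now [(1, 5)])
READ d @v1: history=[] -> no version <= 1 -> NONE
v2: WRITE a=9  (a history now [(2, 9)])
v3: WRITE c=2  (c history now [(3, 2)])
v4: WRITE b=11  (b history now [(1, 5), (4, 11)])
v5: WRITE a=9  (a history now [(2, 9), (5, 9)])
READ c @v3: history=[(3, 2)] -> pick v3 -> 2
v6: WRITE b=19  (b history now [(1, 5), (4, 11), (6, 19)])
v7: WRITE c=30  (c history now [(3, 2), (7, 30)])
v8: WRITE b=3  (b history now [(1, 5), (4, 11), (6, 19), (8, 3)])
v9: WRITE a=17  (a history now [(2, 9), (5, 9), (9, 17)])
READ a @v7: history=[(2, 9), (5, 9), (9, 17)] -> pick v5 -> 9
READ b @v7: history=[(1, 5), (4, 11), (6, 19), (8, 3)] -> pick v6 -> 19
v10: WRITE c=28  (c history now [(3, 2), (7, 30), (10, 28)])
v11: WRITE b=16  (b history now [(1, 5), (4, 11), (6, 19), (8, 3), (11, 16)])
v12: WRITE d=8  (d history now [(12, 8)])
READ a @v11: history=[(2, 9), (5, 9), (9, 17)] -> pick v9 -> 17
READ a @v7: history=[(2, 9), (5, 9), (9, 17)] -> pick v5 -> 9
v13: WRITE a=17  (a history now [(2, 9), (5, 9), (9, 17), (13, 17)])
READ a @v1: history=[(2, 9), (5, 9), (9, 17), (13, 17)] -> no version <= 1 -> NONE
v14: WRITE a=14  (a history now [(2, 9), (5, 9), (9, 17), (13, 17), (14, 14)])
v15: WRITE d=16  (d history now [(12, 8), (15, 16)])
v16: WRITE a=20  (a history now [(2, 9), (5, 9), (9, 17), (13, 17), (14, 14), (16, 20)])
v17: WRITE c=5  (c history now [(3, 2), (7, 30), (10, 28), (17, 5)])
v18: WRITE b=31  (b history now [(1, 5), (4, 11), (6, 19), (8, 3), (11, 16), (18, 31)])
v19: WRITE a=16  (a history now [(2, 9), (5, 9), (9, 17), (13, 17), (14, 14), (16, 20), (19, 16)])
READ a @v15: history=[(2, 9), (5, 9), (9, 17), (13, 17), (14, 14), (16, 20), (19, 16)] -> pick v14 -> 14
READ d @v15: history=[(12, 8), (15, 16)] -> pick v15 -> 16
v20: WRITE c=5  (c history now [(3, 2), (7, 30), (10, 28), (17, 5), (20, 5)])
READ b @v14: history=[(1, 5), (4, 11), (6, 19), (8, 3), (11, 16), (18, 31)] -> pick v11 -> 16
v21: WRITE d=20  (d history now [(12, 8), (15, 16), (21, 20)])
READ d @v7: history=[(12, 8), (15, 16), (21, 20)] -> no version <= 7 -> NONE
v22: WRITE c=8  (c history now [(3, 2), (7, 30), (10, 28), (17, 5), (20, 5), (22, 8)])
Read results in order: ['NONE', '2', '9', '19', '17', '9', 'NONE', '14', '16', '16', 'NONE']
NONE count = 3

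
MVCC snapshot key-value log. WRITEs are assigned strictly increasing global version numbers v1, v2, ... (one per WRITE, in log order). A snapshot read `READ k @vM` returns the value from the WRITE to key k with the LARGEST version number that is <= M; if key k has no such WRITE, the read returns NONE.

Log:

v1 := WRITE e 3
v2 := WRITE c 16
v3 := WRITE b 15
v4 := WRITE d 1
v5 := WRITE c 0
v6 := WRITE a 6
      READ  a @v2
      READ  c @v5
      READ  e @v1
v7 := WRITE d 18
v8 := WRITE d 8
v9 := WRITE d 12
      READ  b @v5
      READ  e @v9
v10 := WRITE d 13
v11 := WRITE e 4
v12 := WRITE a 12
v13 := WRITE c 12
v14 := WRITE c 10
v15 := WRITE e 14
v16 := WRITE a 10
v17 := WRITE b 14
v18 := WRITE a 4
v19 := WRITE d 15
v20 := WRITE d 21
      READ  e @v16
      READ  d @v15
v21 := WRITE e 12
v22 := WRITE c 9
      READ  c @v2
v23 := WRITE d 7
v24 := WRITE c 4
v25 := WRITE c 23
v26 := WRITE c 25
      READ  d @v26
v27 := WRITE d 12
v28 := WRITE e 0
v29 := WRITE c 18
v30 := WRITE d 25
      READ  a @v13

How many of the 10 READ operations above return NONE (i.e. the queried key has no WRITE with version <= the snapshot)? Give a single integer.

Answer: 1

Derivation:
v1: WRITE e=3  (e history now [(1, 3)])
v2: WRITE c=16  (c history now [(2, 16)])
v3: WRITE b=15  (b history now [(3, 15)])
v4: WRITE d=1  (d history now [(4, 1)])
v5: WRITE c=0  (c history now [(2, 16), (5, 0)])
v6: WRITE a=6  (a history now [(6, 6)])
READ a @v2: history=[(6, 6)] -> no version <= 2 -> NONE
READ c @v5: history=[(2, 16), (5, 0)] -> pick v5 -> 0
READ e @v1: history=[(1, 3)] -> pick v1 -> 3
v7: WRITE d=18  (d history now [(4, 1), (7, 18)])
v8: WRITE d=8  (d history now [(4, 1), (7, 18), (8, 8)])
v9: WRITE d=12  (d history now [(4, 1), (7, 18), (8, 8), (9, 12)])
READ b @v5: history=[(3, 15)] -> pick v3 -> 15
READ e @v9: history=[(1, 3)] -> pick v1 -> 3
v10: WRITE d=13  (d history now [(4, 1), (7, 18), (8, 8), (9, 12), (10, 13)])
v11: WRITE e=4  (e history now [(1, 3), (11, 4)])
v12: WRITE a=12  (a history now [(6, 6), (12, 12)])
v13: WRITE c=12  (c history now [(2, 16), (5, 0), (13, 12)])
v14: WRITE c=10  (c history now [(2, 16), (5, 0), (13, 12), (14, 10)])
v15: WRITE e=14  (e history now [(1, 3), (11, 4), (15, 14)])
v16: WRITE a=10  (a history now [(6, 6), (12, 12), (16, 10)])
v17: WRITE b=14  (b history now [(3, 15), (17, 14)])
v18: WRITE a=4  (a history now [(6, 6), (12, 12), (16, 10), (18, 4)])
v19: WRITE d=15  (d history now [(4, 1), (7, 18), (8, 8), (9, 12), (10, 13), (19, 15)])
v20: WRITE d=21  (d history now [(4, 1), (7, 18), (8, 8), (9, 12), (10, 13), (19, 15), (20, 21)])
READ e @v16: history=[(1, 3), (11, 4), (15, 14)] -> pick v15 -> 14
READ d @v15: history=[(4, 1), (7, 18), (8, 8), (9, 12), (10, 13), (19, 15), (20, 21)] -> pick v10 -> 13
v21: WRITE e=12  (e history now [(1, 3), (11, 4), (15, 14), (21, 12)])
v22: WRITE c=9  (c history now [(2, 16), (5, 0), (13, 12), (14, 10), (22, 9)])
READ c @v2: history=[(2, 16), (5, 0), (13, 12), (14, 10), (22, 9)] -> pick v2 -> 16
v23: WRITE d=7  (d history now [(4, 1), (7, 18), (8, 8), (9, 12), (10, 13), (19, 15), (20, 21), (23, 7)])
v24: WRITE c=4  (c history now [(2, 16), (5, 0), (13, 12), (14, 10), (22, 9), (24, 4)])
v25: WRITE c=23  (c history now [(2, 16), (5, 0), (13, 12), (14, 10), (22, 9), (24, 4), (25, 23)])
v26: WRITE c=25  (c history now [(2, 16), (5, 0), (13, 12), (14, 10), (22, 9), (24, 4), (25, 23), (26, 25)])
READ d @v26: history=[(4, 1), (7, 18), (8, 8), (9, 12), (10, 13), (19, 15), (20, 21), (23, 7)] -> pick v23 -> 7
v27: WRITE d=12  (d history now [(4, 1), (7, 18), (8, 8), (9, 12), (10, 13), (19, 15), (20, 21), (23, 7), (27, 12)])
v28: WRITE e=0  (e history now [(1, 3), (11, 4), (15, 14), (21, 12), (28, 0)])
v29: WRITE c=18  (c history now [(2, 16), (5, 0), (13, 12), (14, 10), (22, 9), (24, 4), (25, 23), (26, 25), (29, 18)])
v30: WRITE d=25  (d history now [(4, 1), (7, 18), (8, 8), (9, 12), (10, 13), (19, 15), (20, 21), (23, 7), (27, 12), (30, 25)])
READ a @v13: history=[(6, 6), (12, 12), (16, 10), (18, 4)] -> pick v12 -> 12
Read results in order: ['NONE', '0', '3', '15', '3', '14', '13', '16', '7', '12']
NONE count = 1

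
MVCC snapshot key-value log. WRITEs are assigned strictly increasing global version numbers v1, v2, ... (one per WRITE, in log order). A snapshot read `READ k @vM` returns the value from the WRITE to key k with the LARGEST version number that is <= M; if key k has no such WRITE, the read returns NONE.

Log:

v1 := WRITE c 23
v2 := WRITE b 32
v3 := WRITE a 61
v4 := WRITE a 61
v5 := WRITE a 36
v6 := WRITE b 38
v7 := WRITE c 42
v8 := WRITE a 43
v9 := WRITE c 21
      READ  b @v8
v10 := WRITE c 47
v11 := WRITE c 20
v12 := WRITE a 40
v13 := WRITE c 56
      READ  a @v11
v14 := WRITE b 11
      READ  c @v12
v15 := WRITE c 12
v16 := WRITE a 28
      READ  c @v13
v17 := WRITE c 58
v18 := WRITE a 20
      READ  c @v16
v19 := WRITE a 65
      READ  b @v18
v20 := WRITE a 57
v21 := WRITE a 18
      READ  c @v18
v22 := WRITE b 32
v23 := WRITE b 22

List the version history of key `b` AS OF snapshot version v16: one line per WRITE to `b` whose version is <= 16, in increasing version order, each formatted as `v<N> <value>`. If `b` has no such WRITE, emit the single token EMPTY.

Answer: v2 32
v6 38
v14 11

Derivation:
Scan writes for key=b with version <= 16:
  v1 WRITE c 23 -> skip
  v2 WRITE b 32 -> keep
  v3 WRITE a 61 -> skip
  v4 WRITE a 61 -> skip
  v5 WRITE a 36 -> skip
  v6 WRITE b 38 -> keep
  v7 WRITE c 42 -> skip
  v8 WRITE a 43 -> skip
  v9 WRITE c 21 -> skip
  v10 WRITE c 47 -> skip
  v11 WRITE c 20 -> skip
  v12 WRITE a 40 -> skip
  v13 WRITE c 56 -> skip
  v14 WRITE b 11 -> keep
  v15 WRITE c 12 -> skip
  v16 WRITE a 28 -> skip
  v17 WRITE c 58 -> skip
  v18 WRITE a 20 -> skip
  v19 WRITE a 65 -> skip
  v20 WRITE a 57 -> skip
  v21 WRITE a 18 -> skip
  v22 WRITE b 32 -> drop (> snap)
  v23 WRITE b 22 -> drop (> snap)
Collected: [(2, 32), (6, 38), (14, 11)]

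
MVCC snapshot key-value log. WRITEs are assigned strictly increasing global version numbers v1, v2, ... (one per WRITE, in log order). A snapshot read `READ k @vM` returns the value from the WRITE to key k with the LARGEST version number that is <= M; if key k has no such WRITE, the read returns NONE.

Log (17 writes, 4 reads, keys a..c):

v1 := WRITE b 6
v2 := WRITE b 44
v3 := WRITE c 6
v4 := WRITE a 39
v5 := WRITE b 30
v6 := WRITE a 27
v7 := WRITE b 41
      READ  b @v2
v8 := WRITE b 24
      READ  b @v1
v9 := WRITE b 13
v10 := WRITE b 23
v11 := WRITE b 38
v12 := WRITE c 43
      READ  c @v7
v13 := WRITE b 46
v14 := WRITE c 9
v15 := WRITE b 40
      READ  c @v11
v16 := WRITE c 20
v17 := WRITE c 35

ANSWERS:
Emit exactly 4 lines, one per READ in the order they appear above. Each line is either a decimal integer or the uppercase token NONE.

v1: WRITE b=6  (b history now [(1, 6)])
v2: WRITE b=44  (b history now [(1, 6), (2, 44)])
v3: WRITE c=6  (c history now [(3, 6)])
v4: WRITE a=39  (a history now [(4, 39)])
v5: WRITE b=30  (b history now [(1, 6), (2, 44), (5, 30)])
v6: WRITE a=27  (a history now [(4, 39), (6, 27)])
v7: WRITE b=41  (b history now [(1, 6), (2, 44), (5, 30), (7, 41)])
READ b @v2: history=[(1, 6), (2, 44), (5, 30), (7, 41)] -> pick v2 -> 44
v8: WRITE b=24  (b history now [(1, 6), (2, 44), (5, 30), (7, 41), (8, 24)])
READ b @v1: history=[(1, 6), (2, 44), (5, 30), (7, 41), (8, 24)] -> pick v1 -> 6
v9: WRITE b=13  (b history now [(1, 6), (2, 44), (5, 30), (7, 41), (8, 24), (9, 13)])
v10: WRITE b=23  (b history now [(1, 6), (2, 44), (5, 30), (7, 41), (8, 24), (9, 13), (10, 23)])
v11: WRITE b=38  (b history now [(1, 6), (2, 44), (5, 30), (7, 41), (8, 24), (9, 13), (10, 23), (11, 38)])
v12: WRITE c=43  (c history now [(3, 6), (12, 43)])
READ c @v7: history=[(3, 6), (12, 43)] -> pick v3 -> 6
v13: WRITE b=46  (b history now [(1, 6), (2, 44), (5, 30), (7, 41), (8, 24), (9, 13), (10, 23), (11, 38), (13, 46)])
v14: WRITE c=9  (c history now [(3, 6), (12, 43), (14, 9)])
v15: WRITE b=40  (b history now [(1, 6), (2, 44), (5, 30), (7, 41), (8, 24), (9, 13), (10, 23), (11, 38), (13, 46), (15, 40)])
READ c @v11: history=[(3, 6), (12, 43), (14, 9)] -> pick v3 -> 6
v16: WRITE c=20  (c history now [(3, 6), (12, 43), (14, 9), (16, 20)])
v17: WRITE c=35  (c history now [(3, 6), (12, 43), (14, 9), (16, 20), (17, 35)])

Answer: 44
6
6
6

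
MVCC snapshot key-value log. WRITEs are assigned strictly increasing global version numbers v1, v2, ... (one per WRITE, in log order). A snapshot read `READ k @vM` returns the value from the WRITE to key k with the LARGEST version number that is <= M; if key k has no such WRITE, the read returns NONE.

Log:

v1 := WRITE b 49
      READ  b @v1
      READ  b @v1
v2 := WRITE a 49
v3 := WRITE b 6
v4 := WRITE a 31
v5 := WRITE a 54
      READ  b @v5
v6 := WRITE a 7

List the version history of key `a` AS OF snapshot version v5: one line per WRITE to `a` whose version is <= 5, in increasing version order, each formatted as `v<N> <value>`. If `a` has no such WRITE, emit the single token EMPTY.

Scan writes for key=a with version <= 5:
  v1 WRITE b 49 -> skip
  v2 WRITE a 49 -> keep
  v3 WRITE b 6 -> skip
  v4 WRITE a 31 -> keep
  v5 WRITE a 54 -> keep
  v6 WRITE a 7 -> drop (> snap)
Collected: [(2, 49), (4, 31), (5, 54)]

Answer: v2 49
v4 31
v5 54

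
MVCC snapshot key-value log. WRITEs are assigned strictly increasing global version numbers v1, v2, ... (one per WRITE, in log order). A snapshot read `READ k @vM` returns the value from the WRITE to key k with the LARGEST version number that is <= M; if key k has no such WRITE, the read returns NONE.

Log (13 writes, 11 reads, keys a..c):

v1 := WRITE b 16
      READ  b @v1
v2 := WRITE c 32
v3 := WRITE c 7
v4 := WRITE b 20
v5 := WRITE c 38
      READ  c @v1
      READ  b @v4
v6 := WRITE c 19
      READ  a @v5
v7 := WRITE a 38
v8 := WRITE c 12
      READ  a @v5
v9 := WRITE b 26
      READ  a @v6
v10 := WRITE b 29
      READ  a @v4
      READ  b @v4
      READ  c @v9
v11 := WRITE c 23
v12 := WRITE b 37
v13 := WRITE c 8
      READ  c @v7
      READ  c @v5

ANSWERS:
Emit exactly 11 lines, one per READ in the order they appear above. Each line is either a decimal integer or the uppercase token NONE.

v1: WRITE b=16  (b history now [(1, 16)])
READ b @v1: history=[(1, 16)] -> pick v1 -> 16
v2: WRITE c=32  (c history now [(2, 32)])
v3: WRITE c=7  (c history now [(2, 32), (3, 7)])
v4: WRITE b=20  (b history now [(1, 16), (4, 20)])
v5: WRITE c=38  (c history now [(2, 32), (3, 7), (5, 38)])
READ c @v1: history=[(2, 32), (3, 7), (5, 38)] -> no version <= 1 -> NONE
READ b @v4: history=[(1, 16), (4, 20)] -> pick v4 -> 20
v6: WRITE c=19  (c history now [(2, 32), (3, 7), (5, 38), (6, 19)])
READ a @v5: history=[] -> no version <= 5 -> NONE
v7: WRITE a=38  (a history now [(7, 38)])
v8: WRITE c=12  (c history now [(2, 32), (3, 7), (5, 38), (6, 19), (8, 12)])
READ a @v5: history=[(7, 38)] -> no version <= 5 -> NONE
v9: WRITE b=26  (b history now [(1, 16), (4, 20), (9, 26)])
READ a @v6: history=[(7, 38)] -> no version <= 6 -> NONE
v10: WRITE b=29  (b history now [(1, 16), (4, 20), (9, 26), (10, 29)])
READ a @v4: history=[(7, 38)] -> no version <= 4 -> NONE
READ b @v4: history=[(1, 16), (4, 20), (9, 26), (10, 29)] -> pick v4 -> 20
READ c @v9: history=[(2, 32), (3, 7), (5, 38), (6, 19), (8, 12)] -> pick v8 -> 12
v11: WRITE c=23  (c history now [(2, 32), (3, 7), (5, 38), (6, 19), (8, 12), (11, 23)])
v12: WRITE b=37  (b history now [(1, 16), (4, 20), (9, 26), (10, 29), (12, 37)])
v13: WRITE c=8  (c history now [(2, 32), (3, 7), (5, 38), (6, 19), (8, 12), (11, 23), (13, 8)])
READ c @v7: history=[(2, 32), (3, 7), (5, 38), (6, 19), (8, 12), (11, 23), (13, 8)] -> pick v6 -> 19
READ c @v5: history=[(2, 32), (3, 7), (5, 38), (6, 19), (8, 12), (11, 23), (13, 8)] -> pick v5 -> 38

Answer: 16
NONE
20
NONE
NONE
NONE
NONE
20
12
19
38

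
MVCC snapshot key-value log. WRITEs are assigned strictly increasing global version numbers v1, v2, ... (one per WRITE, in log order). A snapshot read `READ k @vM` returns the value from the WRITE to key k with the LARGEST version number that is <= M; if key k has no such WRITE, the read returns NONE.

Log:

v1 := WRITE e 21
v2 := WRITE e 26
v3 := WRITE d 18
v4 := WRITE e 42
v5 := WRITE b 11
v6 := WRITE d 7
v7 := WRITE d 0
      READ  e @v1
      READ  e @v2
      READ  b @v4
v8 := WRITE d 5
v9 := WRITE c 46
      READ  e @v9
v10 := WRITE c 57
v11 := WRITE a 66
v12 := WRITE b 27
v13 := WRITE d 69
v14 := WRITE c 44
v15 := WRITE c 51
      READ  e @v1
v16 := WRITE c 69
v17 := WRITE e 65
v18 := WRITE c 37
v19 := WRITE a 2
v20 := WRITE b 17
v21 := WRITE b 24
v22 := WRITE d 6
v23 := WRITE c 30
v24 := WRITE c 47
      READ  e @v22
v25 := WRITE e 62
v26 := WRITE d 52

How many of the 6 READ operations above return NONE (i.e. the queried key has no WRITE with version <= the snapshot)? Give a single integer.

Answer: 1

Derivation:
v1: WRITE e=21  (e history now [(1, 21)])
v2: WRITE e=26  (e history now [(1, 21), (2, 26)])
v3: WRITE d=18  (d history now [(3, 18)])
v4: WRITE e=42  (e history now [(1, 21), (2, 26), (4, 42)])
v5: WRITE b=11  (b history now [(5, 11)])
v6: WRITE d=7  (d history now [(3, 18), (6, 7)])
v7: WRITE d=0  (d history now [(3, 18), (6, 7), (7, 0)])
READ e @v1: history=[(1, 21), (2, 26), (4, 42)] -> pick v1 -> 21
READ e @v2: history=[(1, 21), (2, 26), (4, 42)] -> pick v2 -> 26
READ b @v4: history=[(5, 11)] -> no version <= 4 -> NONE
v8: WRITE d=5  (d history now [(3, 18), (6, 7), (7, 0), (8, 5)])
v9: WRITE c=46  (c history now [(9, 46)])
READ e @v9: history=[(1, 21), (2, 26), (4, 42)] -> pick v4 -> 42
v10: WRITE c=57  (c history now [(9, 46), (10, 57)])
v11: WRITE a=66  (a history now [(11, 66)])
v12: WRITE b=27  (b history now [(5, 11), (12, 27)])
v13: WRITE d=69  (d history now [(3, 18), (6, 7), (7, 0), (8, 5), (13, 69)])
v14: WRITE c=44  (c history now [(9, 46), (10, 57), (14, 44)])
v15: WRITE c=51  (c history now [(9, 46), (10, 57), (14, 44), (15, 51)])
READ e @v1: history=[(1, 21), (2, 26), (4, 42)] -> pick v1 -> 21
v16: WRITE c=69  (c history now [(9, 46), (10, 57), (14, 44), (15, 51), (16, 69)])
v17: WRITE e=65  (e history now [(1, 21), (2, 26), (4, 42), (17, 65)])
v18: WRITE c=37  (c history now [(9, 46), (10, 57), (14, 44), (15, 51), (16, 69), (18, 37)])
v19: WRITE a=2  (a history now [(11, 66), (19, 2)])
v20: WRITE b=17  (b history now [(5, 11), (12, 27), (20, 17)])
v21: WRITE b=24  (b history now [(5, 11), (12, 27), (20, 17), (21, 24)])
v22: WRITE d=6  (d history now [(3, 18), (6, 7), (7, 0), (8, 5), (13, 69), (22, 6)])
v23: WRITE c=30  (c history now [(9, 46), (10, 57), (14, 44), (15, 51), (16, 69), (18, 37), (23, 30)])
v24: WRITE c=47  (c history now [(9, 46), (10, 57), (14, 44), (15, 51), (16, 69), (18, 37), (23, 30), (24, 47)])
READ e @v22: history=[(1, 21), (2, 26), (4, 42), (17, 65)] -> pick v17 -> 65
v25: WRITE e=62  (e history now [(1, 21), (2, 26), (4, 42), (17, 65), (25, 62)])
v26: WRITE d=52  (d history now [(3, 18), (6, 7), (7, 0), (8, 5), (13, 69), (22, 6), (26, 52)])
Read results in order: ['21', '26', 'NONE', '42', '21', '65']
NONE count = 1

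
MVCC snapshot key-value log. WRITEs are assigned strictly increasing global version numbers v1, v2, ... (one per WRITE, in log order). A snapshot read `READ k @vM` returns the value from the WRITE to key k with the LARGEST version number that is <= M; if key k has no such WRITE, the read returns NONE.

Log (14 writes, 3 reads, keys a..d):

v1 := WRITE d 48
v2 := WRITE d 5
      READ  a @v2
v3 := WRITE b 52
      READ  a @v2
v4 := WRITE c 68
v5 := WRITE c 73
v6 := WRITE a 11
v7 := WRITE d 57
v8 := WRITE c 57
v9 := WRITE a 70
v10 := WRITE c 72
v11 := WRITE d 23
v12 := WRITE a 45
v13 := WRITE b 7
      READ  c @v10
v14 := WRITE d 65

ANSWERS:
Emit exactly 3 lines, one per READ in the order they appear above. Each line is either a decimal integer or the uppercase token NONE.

Answer: NONE
NONE
72

Derivation:
v1: WRITE d=48  (d history now [(1, 48)])
v2: WRITE d=5  (d history now [(1, 48), (2, 5)])
READ a @v2: history=[] -> no version <= 2 -> NONE
v3: WRITE b=52  (b history now [(3, 52)])
READ a @v2: history=[] -> no version <= 2 -> NONE
v4: WRITE c=68  (c history now [(4, 68)])
v5: WRITE c=73  (c history now [(4, 68), (5, 73)])
v6: WRITE a=11  (a history now [(6, 11)])
v7: WRITE d=57  (d history now [(1, 48), (2, 5), (7, 57)])
v8: WRITE c=57  (c history now [(4, 68), (5, 73), (8, 57)])
v9: WRITE a=70  (a history now [(6, 11), (9, 70)])
v10: WRITE c=72  (c history now [(4, 68), (5, 73), (8, 57), (10, 72)])
v11: WRITE d=23  (d history now [(1, 48), (2, 5), (7, 57), (11, 23)])
v12: WRITE a=45  (a history now [(6, 11), (9, 70), (12, 45)])
v13: WRITE b=7  (b history now [(3, 52), (13, 7)])
READ c @v10: history=[(4, 68), (5, 73), (8, 57), (10, 72)] -> pick v10 -> 72
v14: WRITE d=65  (d history now [(1, 48), (2, 5), (7, 57), (11, 23), (14, 65)])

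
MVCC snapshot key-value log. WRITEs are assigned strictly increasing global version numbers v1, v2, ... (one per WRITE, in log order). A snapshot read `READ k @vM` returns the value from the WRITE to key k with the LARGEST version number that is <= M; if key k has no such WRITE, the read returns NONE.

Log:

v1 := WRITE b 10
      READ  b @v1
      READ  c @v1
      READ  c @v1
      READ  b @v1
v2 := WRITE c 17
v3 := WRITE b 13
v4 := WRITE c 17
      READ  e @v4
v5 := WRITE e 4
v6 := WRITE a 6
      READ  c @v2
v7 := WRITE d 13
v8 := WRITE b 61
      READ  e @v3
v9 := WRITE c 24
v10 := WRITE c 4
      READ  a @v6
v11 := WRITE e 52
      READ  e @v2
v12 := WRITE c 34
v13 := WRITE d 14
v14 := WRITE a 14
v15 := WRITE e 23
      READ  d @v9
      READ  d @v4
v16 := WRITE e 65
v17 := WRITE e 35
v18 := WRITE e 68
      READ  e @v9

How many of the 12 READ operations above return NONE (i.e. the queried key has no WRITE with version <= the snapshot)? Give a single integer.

v1: WRITE b=10  (b history now [(1, 10)])
READ b @v1: history=[(1, 10)] -> pick v1 -> 10
READ c @v1: history=[] -> no version <= 1 -> NONE
READ c @v1: history=[] -> no version <= 1 -> NONE
READ b @v1: history=[(1, 10)] -> pick v1 -> 10
v2: WRITE c=17  (c history now [(2, 17)])
v3: WRITE b=13  (b history now [(1, 10), (3, 13)])
v4: WRITE c=17  (c history now [(2, 17), (4, 17)])
READ e @v4: history=[] -> no version <= 4 -> NONE
v5: WRITE e=4  (e history now [(5, 4)])
v6: WRITE a=6  (a history now [(6, 6)])
READ c @v2: history=[(2, 17), (4, 17)] -> pick v2 -> 17
v7: WRITE d=13  (d history now [(7, 13)])
v8: WRITE b=61  (b history now [(1, 10), (3, 13), (8, 61)])
READ e @v3: history=[(5, 4)] -> no version <= 3 -> NONE
v9: WRITE c=24  (c history now [(2, 17), (4, 17), (9, 24)])
v10: WRITE c=4  (c history now [(2, 17), (4, 17), (9, 24), (10, 4)])
READ a @v6: history=[(6, 6)] -> pick v6 -> 6
v11: WRITE e=52  (e history now [(5, 4), (11, 52)])
READ e @v2: history=[(5, 4), (11, 52)] -> no version <= 2 -> NONE
v12: WRITE c=34  (c history now [(2, 17), (4, 17), (9, 24), (10, 4), (12, 34)])
v13: WRITE d=14  (d history now [(7, 13), (13, 14)])
v14: WRITE a=14  (a history now [(6, 6), (14, 14)])
v15: WRITE e=23  (e history now [(5, 4), (11, 52), (15, 23)])
READ d @v9: history=[(7, 13), (13, 14)] -> pick v7 -> 13
READ d @v4: history=[(7, 13), (13, 14)] -> no version <= 4 -> NONE
v16: WRITE e=65  (e history now [(5, 4), (11, 52), (15, 23), (16, 65)])
v17: WRITE e=35  (e history now [(5, 4), (11, 52), (15, 23), (16, 65), (17, 35)])
v18: WRITE e=68  (e history now [(5, 4), (11, 52), (15, 23), (16, 65), (17, 35), (18, 68)])
READ e @v9: history=[(5, 4), (11, 52), (15, 23), (16, 65), (17, 35), (18, 68)] -> pick v5 -> 4
Read results in order: ['10', 'NONE', 'NONE', '10', 'NONE', '17', 'NONE', '6', 'NONE', '13', 'NONE', '4']
NONE count = 6

Answer: 6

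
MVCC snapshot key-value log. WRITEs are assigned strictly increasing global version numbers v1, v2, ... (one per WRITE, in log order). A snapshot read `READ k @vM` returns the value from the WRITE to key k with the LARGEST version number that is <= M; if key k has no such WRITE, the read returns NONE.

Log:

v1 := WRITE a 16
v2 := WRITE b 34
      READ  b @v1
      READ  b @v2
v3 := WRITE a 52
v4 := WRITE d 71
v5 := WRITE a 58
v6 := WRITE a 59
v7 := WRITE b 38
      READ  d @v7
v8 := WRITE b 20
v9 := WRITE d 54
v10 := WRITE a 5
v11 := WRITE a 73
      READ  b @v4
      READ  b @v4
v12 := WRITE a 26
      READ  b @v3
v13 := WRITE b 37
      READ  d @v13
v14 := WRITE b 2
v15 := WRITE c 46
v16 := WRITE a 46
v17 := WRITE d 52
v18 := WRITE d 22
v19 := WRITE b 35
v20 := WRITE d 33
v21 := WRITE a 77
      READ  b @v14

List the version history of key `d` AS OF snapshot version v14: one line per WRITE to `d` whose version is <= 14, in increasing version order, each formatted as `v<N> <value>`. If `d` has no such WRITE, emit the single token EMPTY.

Scan writes for key=d with version <= 14:
  v1 WRITE a 16 -> skip
  v2 WRITE b 34 -> skip
  v3 WRITE a 52 -> skip
  v4 WRITE d 71 -> keep
  v5 WRITE a 58 -> skip
  v6 WRITE a 59 -> skip
  v7 WRITE b 38 -> skip
  v8 WRITE b 20 -> skip
  v9 WRITE d 54 -> keep
  v10 WRITE a 5 -> skip
  v11 WRITE a 73 -> skip
  v12 WRITE a 26 -> skip
  v13 WRITE b 37 -> skip
  v14 WRITE b 2 -> skip
  v15 WRITE c 46 -> skip
  v16 WRITE a 46 -> skip
  v17 WRITE d 52 -> drop (> snap)
  v18 WRITE d 22 -> drop (> snap)
  v19 WRITE b 35 -> skip
  v20 WRITE d 33 -> drop (> snap)
  v21 WRITE a 77 -> skip
Collected: [(4, 71), (9, 54)]

Answer: v4 71
v9 54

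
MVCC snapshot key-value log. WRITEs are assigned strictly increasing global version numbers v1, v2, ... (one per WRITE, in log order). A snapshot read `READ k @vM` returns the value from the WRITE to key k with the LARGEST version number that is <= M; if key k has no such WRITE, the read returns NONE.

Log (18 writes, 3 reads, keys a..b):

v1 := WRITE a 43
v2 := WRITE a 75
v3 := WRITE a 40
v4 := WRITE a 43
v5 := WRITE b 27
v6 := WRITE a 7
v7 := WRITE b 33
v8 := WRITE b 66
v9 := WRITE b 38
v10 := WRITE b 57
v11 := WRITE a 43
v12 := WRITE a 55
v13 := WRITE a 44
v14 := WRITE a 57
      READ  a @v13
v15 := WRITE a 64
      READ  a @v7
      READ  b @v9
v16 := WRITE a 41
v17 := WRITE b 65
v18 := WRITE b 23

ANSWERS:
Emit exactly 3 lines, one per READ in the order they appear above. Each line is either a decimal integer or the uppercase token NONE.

Answer: 44
7
38

Derivation:
v1: WRITE a=43  (a history now [(1, 43)])
v2: WRITE a=75  (a history now [(1, 43), (2, 75)])
v3: WRITE a=40  (a history now [(1, 43), (2, 75), (3, 40)])
v4: WRITE a=43  (a history now [(1, 43), (2, 75), (3, 40), (4, 43)])
v5: WRITE b=27  (b history now [(5, 27)])
v6: WRITE a=7  (a history now [(1, 43), (2, 75), (3, 40), (4, 43), (6, 7)])
v7: WRITE b=33  (b history now [(5, 27), (7, 33)])
v8: WRITE b=66  (b history now [(5, 27), (7, 33), (8, 66)])
v9: WRITE b=38  (b history now [(5, 27), (7, 33), (8, 66), (9, 38)])
v10: WRITE b=57  (b history now [(5, 27), (7, 33), (8, 66), (9, 38), (10, 57)])
v11: WRITE a=43  (a history now [(1, 43), (2, 75), (3, 40), (4, 43), (6, 7), (11, 43)])
v12: WRITE a=55  (a history now [(1, 43), (2, 75), (3, 40), (4, 43), (6, 7), (11, 43), (12, 55)])
v13: WRITE a=44  (a history now [(1, 43), (2, 75), (3, 40), (4, 43), (6, 7), (11, 43), (12, 55), (13, 44)])
v14: WRITE a=57  (a history now [(1, 43), (2, 75), (3, 40), (4, 43), (6, 7), (11, 43), (12, 55), (13, 44), (14, 57)])
READ a @v13: history=[(1, 43), (2, 75), (3, 40), (4, 43), (6, 7), (11, 43), (12, 55), (13, 44), (14, 57)] -> pick v13 -> 44
v15: WRITE a=64  (a history now [(1, 43), (2, 75), (3, 40), (4, 43), (6, 7), (11, 43), (12, 55), (13, 44), (14, 57), (15, 64)])
READ a @v7: history=[(1, 43), (2, 75), (3, 40), (4, 43), (6, 7), (11, 43), (12, 55), (13, 44), (14, 57), (15, 64)] -> pick v6 -> 7
READ b @v9: history=[(5, 27), (7, 33), (8, 66), (9, 38), (10, 57)] -> pick v9 -> 38
v16: WRITE a=41  (a history now [(1, 43), (2, 75), (3, 40), (4, 43), (6, 7), (11, 43), (12, 55), (13, 44), (14, 57), (15, 64), (16, 41)])
v17: WRITE b=65  (b history now [(5, 27), (7, 33), (8, 66), (9, 38), (10, 57), (17, 65)])
v18: WRITE b=23  (b history now [(5, 27), (7, 33), (8, 66), (9, 38), (10, 57), (17, 65), (18, 23)])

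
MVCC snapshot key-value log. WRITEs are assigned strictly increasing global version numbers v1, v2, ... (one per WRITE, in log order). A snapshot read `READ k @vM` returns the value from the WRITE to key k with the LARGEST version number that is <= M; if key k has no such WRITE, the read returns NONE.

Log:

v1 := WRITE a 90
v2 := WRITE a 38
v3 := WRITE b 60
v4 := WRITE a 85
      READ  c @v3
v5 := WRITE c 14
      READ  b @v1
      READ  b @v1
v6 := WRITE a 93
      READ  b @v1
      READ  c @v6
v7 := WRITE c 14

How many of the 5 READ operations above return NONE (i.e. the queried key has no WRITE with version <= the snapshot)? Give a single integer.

Answer: 4

Derivation:
v1: WRITE a=90  (a history now [(1, 90)])
v2: WRITE a=38  (a history now [(1, 90), (2, 38)])
v3: WRITE b=60  (b history now [(3, 60)])
v4: WRITE a=85  (a history now [(1, 90), (2, 38), (4, 85)])
READ c @v3: history=[] -> no version <= 3 -> NONE
v5: WRITE c=14  (c history now [(5, 14)])
READ b @v1: history=[(3, 60)] -> no version <= 1 -> NONE
READ b @v1: history=[(3, 60)] -> no version <= 1 -> NONE
v6: WRITE a=93  (a history now [(1, 90), (2, 38), (4, 85), (6, 93)])
READ b @v1: history=[(3, 60)] -> no version <= 1 -> NONE
READ c @v6: history=[(5, 14)] -> pick v5 -> 14
v7: WRITE c=14  (c history now [(5, 14), (7, 14)])
Read results in order: ['NONE', 'NONE', 'NONE', 'NONE', '14']
NONE count = 4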